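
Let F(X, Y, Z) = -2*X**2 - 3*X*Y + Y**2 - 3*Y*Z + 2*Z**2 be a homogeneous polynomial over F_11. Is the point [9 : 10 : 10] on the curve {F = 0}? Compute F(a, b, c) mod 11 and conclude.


F(9,10,10) ≡ 8 (mod 11); P is NOT on the curve.

Evaluate F(9, 10, 10) term-by-term (mod 11).
  -2*X**2 ↦ -2·81·1·1 = -162
  -3*X*Y ↦ -3·9·10·1 = -270
  Y**2 ↦ 1·1·100·1 = 100
  -3*Y*Z ↦ -3·1·10·10 = -300
  2*Z**2 ↦ 2·1·1·100 = 200
Sum: F(9, 10, 10) = (-162) + (-270) + (100) + (-300) + (200) = -432.
Reducing mod 11: -432 ≡ 8 (mod 11).
Since F(a, b, c) ≡ 8 ≠ 0 (mod 11), P does NOT lie on the curve.


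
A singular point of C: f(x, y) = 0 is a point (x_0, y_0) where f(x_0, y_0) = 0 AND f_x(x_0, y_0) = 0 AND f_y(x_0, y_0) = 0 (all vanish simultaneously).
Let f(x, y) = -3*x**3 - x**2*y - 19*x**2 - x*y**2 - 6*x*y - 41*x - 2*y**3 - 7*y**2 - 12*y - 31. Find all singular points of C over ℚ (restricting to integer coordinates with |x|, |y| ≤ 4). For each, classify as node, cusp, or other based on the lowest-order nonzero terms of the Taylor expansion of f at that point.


Singular points: {(-2, -1)}; classification: cusp.

Compute partial derivatives:
  f_x = -9*x**2 - 2*x*y - 38*x - y**2 - 6*y - 41.
  f_y = -x**2 - 2*x*y - 6*x - 6*y**2 - 14*y - 12.
Scan x_0 ∈ {−4, ..., 4}. For each x_0, f_y(x_0, y) is a polynomial in y; find its integer roots y ∈ {−4, ..., 4}, then test f_x and f at those candidates.
  x = -4: f_y(-4, y) = -6*y**2 - 6*y - 4; no integer root y with |y| ≤ 4.
  x = -3: f_y(-3, y) = -6*y**2 - 8*y - 3; no integer root y with |y| ≤ 4.
  x = -2: f_y(-2, y) = -6*y**2 - 10*y - 4; vanishes at y ∈ {-1}. (-2, -1): f_x = 0, f = 0 — SINGULAR.
  x = -1: f_y(-1, y) = -6*y**2 - 12*y - 7; no integer root y with |y| ≤ 4.
  x = 0: f_y(0, y) = -6*y**2 - 14*y - 12; no integer root y with |y| ≤ 4.
  x = 1: f_y(1, y) = -6*y**2 - 16*y - 19; no integer root y with |y| ≤ 4.
  x = 2: f_y(2, y) = -6*y**2 - 18*y - 28; no integer root y with |y| ≤ 4.
  x = 3: f_y(3, y) = -6*y**2 - 20*y - 39; no integer root y with |y| ≤ 4.
  x = 4: f_y(4, y) = -6*y**2 - 22*y - 52; no integer root y with |y| ≤ 4.
Only singular point on the grid: (-2, -1).
Classify: substitute x = -2 + u, y = -1 + v and expand: f = -3*u**3 - u**2*v - u*v**2 - 2*v**3 + v**2.
No constant or linear terms (consistent with a singular point). Quadratic part: v**2. Cubic part: -3*u**3 - u**2*v - u*v**2 - 2*v**3.
The quadratic part v**2 is a perfect square, so there is a single (double) tangent line v = 0, i.e. y = -1. Restricting the cubic part to that line (v = 0) leaves -3*u**3 ≠ 0, so f is not divisible by v and the branch is v² ≈ 3*u**3 to lowest order — this is a cusp.
Classification: cusp.


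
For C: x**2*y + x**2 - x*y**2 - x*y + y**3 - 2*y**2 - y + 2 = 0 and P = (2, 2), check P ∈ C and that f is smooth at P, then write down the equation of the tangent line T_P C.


Tangent line at P: 6*x - 3*y - 6 = 0.

Step 1: f(2, 2) = 0, so P lies on C.
Step 2: partial derivatives
  f_x(x, y) = 2*x*y + 2*x - y**2 - y, f_y(x, y) = x**2 - 2*x*y - x + 3*y**2 - 4*y - 1.
  f_x(P) = 6, f_y(P) = -3 (gradient nonzero, so P is smooth).
Step 3: tangent line at P: 6·(x − 2) + -3·(y − 2) = 0.
Expanding: 6*x - 3*y - 6 = 0.


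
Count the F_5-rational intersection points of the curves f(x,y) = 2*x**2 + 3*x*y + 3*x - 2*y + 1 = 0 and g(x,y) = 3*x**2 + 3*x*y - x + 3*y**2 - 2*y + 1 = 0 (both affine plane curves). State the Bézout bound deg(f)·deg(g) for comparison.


Common zeros: {(1, 4), (3, 1), (4, 0)}; count = 3; Bézout bound = 4.

deg(f) = 2, deg(g) = 2, so Bézout bound = 4.
Scan x ∈ F_5. For each x, list the y ∈ F_5 with f(x, y) ≡ 0 and those with g(x, y) ≡ 0 (mod 5); the common zeros in that column are the intersection.
  x = 0: f ≡ 0 at y ∈ {3}; g ≡ 0 at y ∈ ∅; common: ∅.
  x = 1: f ≡ 0 at y ∈ {4}; g ≡ 0 at y ∈ {4}; common: {4}.
  x = 2: f ≡ 0 at y ∈ {0}; g ≡ 0 at y ∈ {3, 4}; common: ∅.
  x = 3: f ≡ 0 at y ∈ {1}; g ≡ 0 at y ∈ {0, 1}; common: {1}.
  x = 4: f ≡ 0 at y ∈ {0, 1, 2, 3, 4}; g ≡ 0 at y ∈ {0}; common: {0}.
Collecting: common zeros = {(1, 4), (3, 1), (4, 0)}, so the count is 3.
Comparison with the Bézout bound: 3 ≤ 4 = deg(f)·deg(g), as expected for curves with no common component (the affine F_5-count falls short of the bound because intersections may lie at infinity, over extension fields, or carry multiplicity).


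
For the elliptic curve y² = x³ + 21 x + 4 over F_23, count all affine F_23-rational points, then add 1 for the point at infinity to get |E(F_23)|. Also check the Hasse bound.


Affine points = {(0, 2), (0, 21), (1, 7), (1, 16), (2, 10), (2, 13), (3, 5), (3, 18), (5, 2), (5, 21), (6, 1), (6, 22), (9, 5), (9, 18), (10, 8), (10, 15), (11, 5), (11, 18), (12, 11), (12, 12), (13, 6), (13, 17), (14, 11), (14, 12), (18, 2), (18, 21), (20, 11), (20, 12), (21, 0)}; affine count = 29; |E(F_23)| = 30.

Discriminant check: Δ ∝ 4a³ + 27b² = 4·21³ + 27·4² = 4·9261 + 27·16 ≡ 9 (mod 23). Nonzero ⇒ E is nonsingular.
For each x ∈ F_23, compute rhs = x³ + 21·x + 4 mod 23, then count y ∈ F_23 with y² ≡ rhs.
  x = 0: rhs = 4, matching y values: 2, 21 (2 points).
  x = 1: rhs = 3, matching y values: 7, 16 (2 points).
  x = 2: rhs = 8, matching y values: 10, 13 (2 points).
  x = 3: rhs = 2, matching y values: 5, 18 (2 points).
  x = 4: rhs = 14, matching y values: none (0 points).
  x = 5: rhs = 4, matching y values: 2, 21 (2 points).
  x = 6: rhs = 1, matching y values: 1, 22 (2 points).
  x = 7: rhs = 11, matching y values: none (0 points).
  x = 8: rhs = 17, matching y values: none (0 points).
  x = 9: rhs = 2, matching y values: 5, 18 (2 points).
  x = 10: rhs = 18, matching y values: 8, 15 (2 points).
  x = 11: rhs = 2, matching y values: 5, 18 (2 points).
  x = 12: rhs = 6, matching y values: 11, 12 (2 points).
  x = 13: rhs = 13, matching y values: 6, 17 (2 points).
  x = 14: rhs = 6, matching y values: 11, 12 (2 points).
  x = 15: rhs = 14, matching y values: none (0 points).
  x = 16: rhs = 20, matching y values: none (0 points).
  x = 17: rhs = 7, matching y values: none (0 points).
  x = 18: rhs = 4, matching y values: 2, 21 (2 points).
  x = 19: rhs = 17, matching y values: none (0 points).
  x = 20: rhs = 6, matching y values: 11, 12 (2 points).
  x = 21: rhs = 0, matching y values: 0 (1 points).
  x = 22: rhs = 5, matching y values: none (0 points).
Total affine count: 29.
Full point count |E(F_23)| = 29 + 1 = 30.
Hasse bound: |30 − (23+1)| = |6| = 6 ≤ 2√23 ≈ 9.5917 ✓.


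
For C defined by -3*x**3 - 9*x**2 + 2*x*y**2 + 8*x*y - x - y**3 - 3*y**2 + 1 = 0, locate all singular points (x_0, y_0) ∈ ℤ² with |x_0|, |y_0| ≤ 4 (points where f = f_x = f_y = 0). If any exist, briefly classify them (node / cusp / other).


Singular points: {(-1, -2)}; classification: cusp.

Compute partial derivatives:
  f_x = -9*x**2 - 18*x + 2*y**2 + 8*y - 1.
  f_y = 4*x*y + 8*x - 3*y**2 - 6*y.
Scan x_0 ∈ {−4, ..., 4}. For each x_0, f_y(x_0, y) is a polynomial in y; find its integer roots y ∈ {−4, ..., 4}, then test f_x and f at those candidates.
  x = -4: f_y(-4, y) = -3*y**2 - 22*y - 32; vanishes at y ∈ {-2}. (-4, -2): f_x = -81 ≠ 0.
  x = -3: f_y(-3, y) = -3*y**2 - 18*y - 24; vanishes at y ∈ {-4, -2}. (-3, -4): f_x = -28 ≠ 0; (-3, -2): f_x = -36 ≠ 0.
  x = -2: f_y(-2, y) = -3*y**2 - 14*y - 16; vanishes at y ∈ {-2}. (-2, -2): f_x = -9 ≠ 0.
  x = -1: f_y(-1, y) = -3*y**2 - 10*y - 8; vanishes at y ∈ {-2}. (-1, -2): f_x = 0, f = 0 — SINGULAR.
  x = 0: f_y(0, y) = -3*y**2 - 6*y; vanishes at y ∈ {-2, 0}. (0, -2): f_x = -9 ≠ 0; (0, 0): f_x = -1 ≠ 0.
  x = 1: f_y(1, y) = -3*y**2 - 2*y + 8; vanishes at y ∈ {-2}. (1, -2): f_x = -36 ≠ 0.
  x = 2: f_y(2, y) = -3*y**2 + 2*y + 16; vanishes at y ∈ {-2}. (2, -2): f_x = -81 ≠ 0.
  x = 3: f_y(3, y) = -3*y**2 + 6*y + 24; vanishes at y ∈ {-2, 4}. (3, -2): f_x = -144 ≠ 0; (3, 4): f_x = -72 ≠ 0.
  x = 4: f_y(4, y) = -3*y**2 + 10*y + 32; vanishes at y ∈ {-2}. (4, -2): f_x = -225 ≠ 0.
Only singular point on the grid: (-1, -2).
Classify: substitute x = -1 + u, y = -2 + v and expand: f = -3*u**3 + 2*u*v**2 - v**3 + v**2.
No constant or linear terms (consistent with a singular point). Quadratic part: v**2. Cubic part: -3*u**3 + 2*u*v**2 - v**3.
The quadratic part v**2 is a perfect square, so there is a single (double) tangent line v = 0, i.e. y = -2. Restricting the cubic part to that line (v = 0) leaves -3*u**3 ≠ 0, so f is not divisible by v and the branch is v² ≈ 3*u**3 to lowest order — this is a cusp.
Classification: cusp.


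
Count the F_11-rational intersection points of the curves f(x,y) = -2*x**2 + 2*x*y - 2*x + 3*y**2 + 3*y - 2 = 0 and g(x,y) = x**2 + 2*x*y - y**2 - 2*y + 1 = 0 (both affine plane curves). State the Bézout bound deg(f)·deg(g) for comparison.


Common zeros: {(4, 5), (5, 7)}; count = 2; Bézout bound = 4.

deg(f) = 2, deg(g) = 2, so Bézout bound = 4.
Scan x ∈ F_11. For each x, list the y ∈ F_11 with f(x, y) ≡ 0 and those with g(x, y) ≡ 0 (mod 11); the common zeros in that column are the intersection.
  x = 0: f ≡ 0 at y ∈ {5}; g ≡ 0 at y ∈ ∅; common: ∅.
  x = 1: f ≡ 0 at y ∈ {6, 7}; g ≡ 0 at y ∈ ∅; common: ∅.
  x = 2: f ≡ 0 at y ∈ ∅; g ≡ 0 at y ∈ ∅; common: ∅.
  x = 3: f ≡ 0 at y ∈ ∅; g ≡ 0 at y ∈ {7, 8}; common: ∅.
  x = 4: f ≡ 0 at y ∈ {5, 6}; g ≡ 0 at y ∈ {1, 5}; common: {5}.
  x = 5: f ≡ 0 at y ∈ {7}; g ≡ 0 at y ∈ {1, 7}; common: {7}.
  x = 6: f ≡ 0 at y ∈ {2, 4}; g ≡ 0 at y ∈ ∅; common: ∅.
  x = 7: f ≡ 0 at y ∈ ∅; g ≡ 0 at y ∈ {3, 9}; common: ∅.
  x = 8: f ≡ 0 at y ∈ {4, 8}; g ≡ 0 at y ∈ {5, 9}; common: ∅.
  x = 9: f ≡ 0 at y ∈ ∅; g ≡ 0 at y ∈ {2, 3}; common: ∅.
  x = 10: f ≡ 0 at y ∈ {8, 10}; g ≡ 0 at y ∈ ∅; common: ∅.
Collecting: common zeros = {(4, 5), (5, 7)}, so the count is 2.
Comparison with the Bézout bound: 2 ≤ 4 = deg(f)·deg(g), as expected for curves with no common component (the affine F_11-count falls short of the bound because intersections may lie at infinity, over extension fields, or carry multiplicity).


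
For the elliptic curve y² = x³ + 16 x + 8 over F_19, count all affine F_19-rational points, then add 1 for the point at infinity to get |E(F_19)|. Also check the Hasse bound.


Affine points = {(1, 5), (1, 14), (3, 8), (3, 11), (5, 2), (5, 17), (6, 4), (6, 15), (7, 8), (7, 11), (9, 8), (9, 11), (10, 3), (10, 16), (12, 3), (12, 16), (13, 0), (16, 3), (16, 16), (17, 5), (17, 14)}; affine count = 21; |E(F_19)| = 22.

Discriminant check: Δ ∝ 4a³ + 27b² = 4·16³ + 27·8² = 4·4096 + 27·64 ≡ 5 (mod 19). Nonzero ⇒ E is nonsingular.
For each x ∈ F_19, compute rhs = x³ + 16·x + 8 mod 19, then count y ∈ F_19 with y² ≡ rhs.
  x = 0: rhs = 8, matching y values: none (0 points).
  x = 1: rhs = 6, matching y values: 5, 14 (2 points).
  x = 2: rhs = 10, matching y values: none (0 points).
  x = 3: rhs = 7, matching y values: 8, 11 (2 points).
  x = 4: rhs = 3, matching y values: none (0 points).
  x = 5: rhs = 4, matching y values: 2, 17 (2 points).
  x = 6: rhs = 16, matching y values: 4, 15 (2 points).
  x = 7: rhs = 7, matching y values: 8, 11 (2 points).
  x = 8: rhs = 2, matching y values: none (0 points).
  x = 9: rhs = 7, matching y values: 8, 11 (2 points).
  x = 10: rhs = 9, matching y values: 3, 16 (2 points).
  x = 11: rhs = 14, matching y values: none (0 points).
  x = 12: rhs = 9, matching y values: 3, 16 (2 points).
  x = 13: rhs = 0, matching y values: 0 (1 points).
  x = 14: rhs = 12, matching y values: none (0 points).
  x = 15: rhs = 13, matching y values: none (0 points).
  x = 16: rhs = 9, matching y values: 3, 16 (2 points).
  x = 17: rhs = 6, matching y values: 5, 14 (2 points).
  x = 18: rhs = 10, matching y values: none (0 points).
Total affine count: 21.
Full point count |E(F_19)| = 21 + 1 = 22.
Hasse bound: |22 − (19+1)| = |2| = 2 ≤ 2√19 ≈ 8.7178 ✓.


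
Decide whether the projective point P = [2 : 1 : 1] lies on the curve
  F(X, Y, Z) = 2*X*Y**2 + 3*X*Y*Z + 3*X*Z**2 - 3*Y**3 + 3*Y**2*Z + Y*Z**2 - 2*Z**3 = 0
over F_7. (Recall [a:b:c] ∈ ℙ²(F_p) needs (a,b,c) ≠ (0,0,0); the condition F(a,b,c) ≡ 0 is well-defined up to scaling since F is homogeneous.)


F(2,1,1) ≡ 1 (mod 7); P is NOT on the curve.

Evaluate F(2, 1, 1) term-by-term (mod 7).
  2*X*Y**2 ↦ 2·2·1·1 = 4
  3*X*Y*Z ↦ 3·2·1·1 = 6
  3*X*Z**2 ↦ 3·2·1·1 = 6
  -3*Y**3 ↦ -3·1·1·1 = -3
  3*Y**2*Z ↦ 3·1·1·1 = 3
  Y*Z**2 ↦ 1·1·1·1 = 1
  -2*Z**3 ↦ -2·1·1·1 = -2
Sum: F(2, 1, 1) = (4) + (6) + (6) + (-3) + (3) + (1) + (-2) = 15.
Reducing mod 7: 15 ≡ 1 (mod 7).
Since F(a, b, c) ≡ 1 ≠ 0 (mod 7), P does NOT lie on the curve.


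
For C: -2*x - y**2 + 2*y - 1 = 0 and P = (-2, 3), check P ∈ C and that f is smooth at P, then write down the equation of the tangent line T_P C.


Tangent line at P: -2*x - 4*y + 8 = 0.

Step 1: f(-2, 3) = 0, so P lies on C.
Step 2: partial derivatives
  f_x(x, y) = -2, f_y(x, y) = 2 - 2*y.
  f_x(P) = -2, f_y(P) = -4 (gradient nonzero, so P is smooth).
Step 3: tangent line at P: -2·(x − -2) + -4·(y − 3) = 0.
Expanding: -2*x - 4*y + 8 = 0.


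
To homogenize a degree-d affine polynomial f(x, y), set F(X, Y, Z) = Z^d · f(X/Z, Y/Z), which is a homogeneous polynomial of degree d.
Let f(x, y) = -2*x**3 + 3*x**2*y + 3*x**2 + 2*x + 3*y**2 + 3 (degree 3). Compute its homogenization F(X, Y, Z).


F(X, Y, Z) = -2*X**3 + 3*X**2*Y + 3*X**2*Z + 2*X*Z**2 + 3*Y**2*Z + 3*Z**3

deg(f) = 3.
Substitute x = X/Z, y = Y/Z into f, then multiply by Z^3.
  monomial -2·x^3·y^0 ↦ -2·X^3·Y^0·Z^0.
  monomial 3·x^2·y^1 ↦ 3·X^2·Y^1·Z^0.
  monomial 3·x^2·y^0 ↦ 3·X^2·Y^0·Z^1.
  monomial 2·x^1·y^0 ↦ 2·X^1·Y^0·Z^2.
  monomial 3·x^0·y^2 ↦ 3·X^0·Y^2·Z^1.
  monomial 3·x^0·y^0 ↦ 3·X^0·Y^0·Z^3.
Collecting: F(X, Y, Z) = -2*X**3 + 3*X**2*Y + 3*X**2*Z + 2*X*Z**2 + 3*Y**2*Z + 3*Z**3.


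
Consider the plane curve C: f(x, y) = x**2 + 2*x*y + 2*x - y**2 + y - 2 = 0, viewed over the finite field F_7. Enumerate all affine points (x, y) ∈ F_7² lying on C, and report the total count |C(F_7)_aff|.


Affine F_7-points: {(0, 4), (2, 6), (4, 4), (4, 5), (5, 5), (5, 6)}; count = 6.

For each of the 49 pairs (x, y) ∈ F_7², evaluate f(x, y) mod 7. Record the zeros.
  x = 0: [0↦5, 1↦5, 2↦3, 3↦6, 4↦0, 5↦6, 6↦3]  zeros at y ∈ {4}
  x = 1: [0↦1, 1↦3, 2↦3, 3↦1, 4↦4, 5↦5, 6↦4]  zeros at y ∈ ∅
  x = 2: [0↦6, 1↦3, 2↦5, 3↦5, 4↦3, 5↦6, 6↦0]  zeros at y ∈ {6}
  x = 3: [0↦6, 1↦5, 2↦2, 3↦4, 4↦4, 5↦2, 6↦5]  zeros at y ∈ ∅
  x = 4: [0↦1, 1↦2, 2↦1, 3↦5, 4↦0, 5↦0, 6↦5]  zeros at y ∈ {4, 5}
  x = 5: [0↦5, 1↦1, 2↦2, 3↦1, 4↦5, 5↦0, 6↦0]  zeros at y ∈ {5, 6}
  x = 6: [0↦4, 1↦2, 2↦5, 3↦6, 4↦5, 5↦2, 6↦4]  zeros at y ∈ ∅
Collecting zeros: affine points = {(0, 4), (2, 6), (4, 4), (4, 5), (5, 5), (5, 6)}.
Total count |C(F_7)_aff| = 6.


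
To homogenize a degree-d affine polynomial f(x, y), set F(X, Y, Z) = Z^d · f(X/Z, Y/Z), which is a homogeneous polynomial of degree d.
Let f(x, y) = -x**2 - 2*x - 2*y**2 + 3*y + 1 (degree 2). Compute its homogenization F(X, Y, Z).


F(X, Y, Z) = -X**2 - 2*X*Z - 2*Y**2 + 3*Y*Z + Z**2

deg(f) = 2.
Substitute x = X/Z, y = Y/Z into f, then multiply by Z^2.
  monomial -1·x^2·y^0 ↦ -1·X^2·Y^0·Z^0.
  monomial -2·x^1·y^0 ↦ -2·X^1·Y^0·Z^1.
  monomial -2·x^0·y^2 ↦ -2·X^0·Y^2·Z^0.
  monomial 3·x^0·y^1 ↦ 3·X^0·Y^1·Z^1.
  monomial 1·x^0·y^0 ↦ 1·X^0·Y^0·Z^2.
Collecting: F(X, Y, Z) = -X**2 - 2*X*Z - 2*Y**2 + 3*Y*Z + Z**2.


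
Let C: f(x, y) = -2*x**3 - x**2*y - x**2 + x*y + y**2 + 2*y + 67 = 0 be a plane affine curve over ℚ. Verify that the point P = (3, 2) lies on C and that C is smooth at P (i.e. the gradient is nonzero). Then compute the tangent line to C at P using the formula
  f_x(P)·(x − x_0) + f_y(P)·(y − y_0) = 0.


Tangent line at P: 210 - 70*x = 0.

Step 1: f(3, 2) = 0, so P lies on C.
Step 2: partial derivatives
  f_x(x, y) = -6*x**2 - 2*x*y - 2*x + y, f_y(x, y) = -x**2 + x + 2*y + 2.
  f_x(P) = -70, f_y(P) = 0 (gradient nonzero, so P is smooth).
Step 3: tangent line at P: -70·(x − 3) + 0·(y − 2) = 0.
Expanding: 210 - 70*x = 0.


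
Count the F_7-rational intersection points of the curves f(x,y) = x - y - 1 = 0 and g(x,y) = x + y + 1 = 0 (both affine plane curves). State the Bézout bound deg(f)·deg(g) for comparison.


Common zeros: {(0, 6)}; count = 1; Bézout bound = 1.

deg(f) = 1, deg(g) = 1, so Bézout bound = 1.
Scan x ∈ F_7. For each x, list the y ∈ F_7 with f(x, y) ≡ 0 and those with g(x, y) ≡ 0 (mod 7); the common zeros in that column are the intersection.
  x = 0: f ≡ 0 at y ∈ {6}; g ≡ 0 at y ∈ {6}; common: {6}.
  x = 1: f ≡ 0 at y ∈ {0}; g ≡ 0 at y ∈ {5}; common: ∅.
  x = 2: f ≡ 0 at y ∈ {1}; g ≡ 0 at y ∈ {4}; common: ∅.
  x = 3: f ≡ 0 at y ∈ {2}; g ≡ 0 at y ∈ {3}; common: ∅.
  x = 4: f ≡ 0 at y ∈ {3}; g ≡ 0 at y ∈ {2}; common: ∅.
  x = 5: f ≡ 0 at y ∈ {4}; g ≡ 0 at y ∈ {1}; common: ∅.
  x = 6: f ≡ 0 at y ∈ {5}; g ≡ 0 at y ∈ {0}; common: ∅.
Collecting: common zeros = {(0, 6)}, so the count is 1.
Comparison with the Bézout bound: 1 ≤ 1 = deg(f)·deg(g), as expected for curves with no common component (the bound is attained).


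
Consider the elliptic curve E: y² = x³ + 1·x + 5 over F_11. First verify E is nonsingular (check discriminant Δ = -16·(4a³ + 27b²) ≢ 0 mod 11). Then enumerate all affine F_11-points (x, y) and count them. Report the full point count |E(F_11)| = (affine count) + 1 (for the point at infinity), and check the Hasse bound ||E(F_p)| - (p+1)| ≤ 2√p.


Affine points = {(0, 4), (0, 7), (2, 2), (2, 9), (5, 5), (5, 6), (7, 5), (7, 6), (10, 5), (10, 6)}; affine count = 10; |E(F_11)| = 11.

Discriminant check: Δ ∝ 4a³ + 27b² = 4·1³ + 27·5² = 4·1 + 27·25 ≡ 8 (mod 11). Nonzero ⇒ E is nonsingular.
For each x ∈ F_11, compute rhs = x³ + 1·x + 5 mod 11, then count y ∈ F_11 with y² ≡ rhs.
  x = 0: rhs = 5, matching y values: 4, 7 (2 points).
  x = 1: rhs = 7, matching y values: none (0 points).
  x = 2: rhs = 4, matching y values: 2, 9 (2 points).
  x = 3: rhs = 2, matching y values: none (0 points).
  x = 4: rhs = 7, matching y values: none (0 points).
  x = 5: rhs = 3, matching y values: 5, 6 (2 points).
  x = 6: rhs = 7, matching y values: none (0 points).
  x = 7: rhs = 3, matching y values: 5, 6 (2 points).
  x = 8: rhs = 8, matching y values: none (0 points).
  x = 9: rhs = 6, matching y values: none (0 points).
  x = 10: rhs = 3, matching y values: 5, 6 (2 points).
Total affine count: 10.
Full point count |E(F_11)| = 10 + 1 = 11.
Hasse bound: |11 − (11+1)| = |-1| = 1 ≤ 2√11 ≈ 6.6332 ✓.


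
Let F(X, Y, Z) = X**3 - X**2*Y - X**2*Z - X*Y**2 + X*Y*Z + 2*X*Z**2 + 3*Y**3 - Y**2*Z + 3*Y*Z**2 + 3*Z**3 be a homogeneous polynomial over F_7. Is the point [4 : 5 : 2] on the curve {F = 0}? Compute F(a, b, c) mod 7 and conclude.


F(4,5,2) ≡ 4 (mod 7); P is NOT on the curve.

Evaluate F(4, 5, 2) term-by-term (mod 7).
  X**3 ↦ 1·64·1·1 = 64
  -X**2*Y ↦ -1·16·5·1 = -80
  -X**2*Z ↦ -1·16·1·2 = -32
  -X*Y**2 ↦ -1·4·25·1 = -100
  X*Y*Z ↦ 1·4·5·2 = 40
  2*X*Z**2 ↦ 2·4·1·4 = 32
  3*Y**3 ↦ 3·1·125·1 = 375
  -Y**2*Z ↦ -1·1·25·2 = -50
  3*Y*Z**2 ↦ 3·1·5·4 = 60
  3*Z**3 ↦ 3·1·1·8 = 24
Sum: F(4, 5, 2) = (64) + (-80) + (-32) + (-100) + (40) + (32) + (375) + (-50) + (60) + (24) = 333.
Reducing mod 7: 333 ≡ 4 (mod 7).
Since F(a, b, c) ≡ 4 ≠ 0 (mod 7), P does NOT lie on the curve.


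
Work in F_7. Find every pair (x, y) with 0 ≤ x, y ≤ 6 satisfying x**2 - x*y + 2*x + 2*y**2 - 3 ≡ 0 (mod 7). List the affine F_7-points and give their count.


Affine F_7-points: {(1, 0), (1, 4), (3, 2), (3, 3), (4, 0), (4, 2), (5, 3)}; count = 7.

For each of the 49 pairs (x, y) ∈ F_7², evaluate f(x, y) mod 7. Record the zeros.
  x = 0: [0↦4, 1↦6, 2↦5, 3↦1, 4↦1, 5↦5, 6↦6]  zeros at y ∈ ∅
  x = 1: [0↦0, 1↦1, 2↦6, 3↦1, 4↦0, 5↦3, 6↦3]  zeros at y ∈ {0, 4}
  x = 2: [0↦5, 1↦5, 2↦2, 3↦3, 4↦1, 5↦3, 6↦2]  zeros at y ∈ ∅
  x = 3: [0↦5, 1↦4, 2↦0, 3↦0, 4↦4, 5↦5, 6↦3]  zeros at y ∈ {2, 3}
  x = 4: [0↦0, 1↦5, 2↦0, 3↦6, 4↦2, 5↦2, 6↦6]  zeros at y ∈ {0, 2}
  x = 5: [0↦4, 1↦1, 2↦2, 3↦0, 4↦2, 5↦1, 6↦4]  zeros at y ∈ {3}
  x = 6: [0↦3, 1↦6, 2↦6, 3↦3, 4↦4, 5↦2, 6↦4]  zeros at y ∈ ∅
Collecting zeros: affine points = {(1, 0), (1, 4), (3, 2), (3, 3), (4, 0), (4, 2), (5, 3)}.
Total count |C(F_7)_aff| = 7.


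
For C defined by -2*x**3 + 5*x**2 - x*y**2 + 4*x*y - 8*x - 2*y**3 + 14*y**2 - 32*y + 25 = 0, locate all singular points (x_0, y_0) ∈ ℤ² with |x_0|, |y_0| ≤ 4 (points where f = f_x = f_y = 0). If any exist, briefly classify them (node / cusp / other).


Singular points: {(1, 2)}; classification: node.

Compute partial derivatives:
  f_x = -6*x**2 + 10*x - y**2 + 4*y - 8.
  f_y = -2*x*y + 4*x - 6*y**2 + 28*y - 32.
Scan x_0 ∈ {−4, ..., 4}. For each x_0, f_y(x_0, y) is a polynomial in y; find its integer roots y ∈ {−4, ..., 4}, then test f_x and f at those candidates.
  x = -4: f_y(-4, y) = -6*y**2 + 36*y - 48; vanishes at y ∈ {2, 4}. (-4, 2): f_x = -140 ≠ 0; (-4, 4): f_x = -144 ≠ 0.
  x = -3: f_y(-3, y) = -6*y**2 + 34*y - 44; vanishes at y ∈ {2}. (-3, 2): f_x = -88 ≠ 0.
  x = -2: f_y(-2, y) = -6*y**2 + 32*y - 40; vanishes at y ∈ {2}. (-2, 2): f_x = -48 ≠ 0.
  x = -1: f_y(-1, y) = -6*y**2 + 30*y - 36; vanishes at y ∈ {2, 3}. (-1, 2): f_x = -20 ≠ 0; (-1, 3): f_x = -21 ≠ 0.
  x = 0: f_y(0, y) = -6*y**2 + 28*y - 32; vanishes at y ∈ {2}. (0, 2): f_x = -4 ≠ 0.
  x = 1: f_y(1, y) = -6*y**2 + 26*y - 28; vanishes at y ∈ {2}. (1, 2): f_x = 0, f = 0 — SINGULAR.
  x = 2: f_y(2, y) = -6*y**2 + 24*y - 24; vanishes at y ∈ {2}. (2, 2): f_x = -8 ≠ 0.
  x = 3: f_y(3, y) = -6*y**2 + 22*y - 20; vanishes at y ∈ {2}. (3, 2): f_x = -28 ≠ 0.
  x = 4: f_y(4, y) = -6*y**2 + 20*y - 16; vanishes at y ∈ {2}. (4, 2): f_x = -60 ≠ 0.
Only singular point on the grid: (1, 2).
Classify: substitute x = 1 + u, y = 2 + v and expand: f = -2*u**3 - u**2 - u*v**2 - 2*v**3 + v**2.
No constant or linear terms (consistent with a singular point). Quadratic part: -u**2 + v**2. Cubic part: -2*u**3 - u*v**2 - 2*v**3.
The quadratic part v**2 - u**2 = (v − u)(v + u) splits into two distinct linear factors, so there are two distinct tangent lines y − 2 = ±(x − 1) — this is a node (ordinary double point).
Classification: node.


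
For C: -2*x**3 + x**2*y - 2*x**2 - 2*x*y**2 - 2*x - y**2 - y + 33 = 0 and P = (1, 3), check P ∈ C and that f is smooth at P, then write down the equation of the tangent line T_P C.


Tangent line at P: -24*x - 18*y + 78 = 0.

Step 1: f(1, 3) = 0, so P lies on C.
Step 2: partial derivatives
  f_x(x, y) = -6*x**2 + 2*x*y - 4*x - 2*y**2 - 2, f_y(x, y) = x**2 - 4*x*y - 2*y - 1.
  f_x(P) = -24, f_y(P) = -18 (gradient nonzero, so P is smooth).
Step 3: tangent line at P: -24·(x − 1) + -18·(y − 3) = 0.
Expanding: -24*x - 18*y + 78 = 0.


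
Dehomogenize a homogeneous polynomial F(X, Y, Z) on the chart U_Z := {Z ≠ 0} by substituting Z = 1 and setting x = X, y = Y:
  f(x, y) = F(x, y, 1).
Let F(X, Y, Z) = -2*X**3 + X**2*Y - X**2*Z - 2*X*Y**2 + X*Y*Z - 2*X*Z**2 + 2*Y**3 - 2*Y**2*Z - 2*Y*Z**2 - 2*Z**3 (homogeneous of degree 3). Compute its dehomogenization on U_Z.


f(x, y) = -2*x**3 + x**2*y - x**2 - 2*x*y**2 + x*y - 2*x + 2*y**3 - 2*y**2 - 2*y - 2

On U_Z we set Z = 1. Each monomial c·X^i·Y^j·Z^k in F becomes c·x^i·y^j·1^k = c·x^i·y^j.
Substituting Z = 1: F(X, Y, 1) = -2*x**3 + x**2*y - x**2 - 2*x*y**2 + x*y - 2*x + 2*y**3 - 2*y**2 - 2*y - 2.
Note: deg(f) ≤ deg(F) = 3; strict inequality happens when F is divisible by Z (lost terms).


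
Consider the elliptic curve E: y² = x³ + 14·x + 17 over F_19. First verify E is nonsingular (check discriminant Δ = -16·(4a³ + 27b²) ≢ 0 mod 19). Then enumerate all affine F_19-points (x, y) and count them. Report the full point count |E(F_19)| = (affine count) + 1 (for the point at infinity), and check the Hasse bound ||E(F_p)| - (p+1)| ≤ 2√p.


Affine points = {(0, 6), (0, 13), (4, 2), (4, 17), (9, 6), (9, 13), (10, 6), (10, 13), (11, 1), (11, 18), (15, 7), (15, 12), (16, 9), (16, 10), (17, 0)}; affine count = 15; |E(F_19)| = 16.

Discriminant check: Δ ∝ 4a³ + 27b² = 4·14³ + 27·17² = 4·2744 + 27·289 ≡ 7 (mod 19). Nonzero ⇒ E is nonsingular.
For each x ∈ F_19, compute rhs = x³ + 14·x + 17 mod 19, then count y ∈ F_19 with y² ≡ rhs.
  x = 0: rhs = 17, matching y values: 6, 13 (2 points).
  x = 1: rhs = 13, matching y values: none (0 points).
  x = 2: rhs = 15, matching y values: none (0 points).
  x = 3: rhs = 10, matching y values: none (0 points).
  x = 4: rhs = 4, matching y values: 2, 17 (2 points).
  x = 5: rhs = 3, matching y values: none (0 points).
  x = 6: rhs = 13, matching y values: none (0 points).
  x = 7: rhs = 2, matching y values: none (0 points).
  x = 8: rhs = 14, matching y values: none (0 points).
  x = 9: rhs = 17, matching y values: 6, 13 (2 points).
  x = 10: rhs = 17, matching y values: 6, 13 (2 points).
  x = 11: rhs = 1, matching y values: 1, 18 (2 points).
  x = 12: rhs = 13, matching y values: none (0 points).
  x = 13: rhs = 2, matching y values: none (0 points).
  x = 14: rhs = 12, matching y values: none (0 points).
  x = 15: rhs = 11, matching y values: 7, 12 (2 points).
  x = 16: rhs = 5, matching y values: 9, 10 (2 points).
  x = 17: rhs = 0, matching y values: 0 (1 points).
  x = 18: rhs = 2, matching y values: none (0 points).
Total affine count: 15.
Full point count |E(F_19)| = 15 + 1 = 16.
Hasse bound: |16 − (19+1)| = |-4| = 4 ≤ 2√19 ≈ 8.7178 ✓.


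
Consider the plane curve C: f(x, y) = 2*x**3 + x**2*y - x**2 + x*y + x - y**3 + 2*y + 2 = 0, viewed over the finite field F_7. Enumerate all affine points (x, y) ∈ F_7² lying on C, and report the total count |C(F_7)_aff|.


Affine F_7-points: {(1, 1), (3, 1), (3, 2), (3, 4), (4, 2), (5, 3)}; count = 6.

For each of the 49 pairs (x, y) ∈ F_7², evaluate f(x, y) mod 7. Record the zeros.
  x = 0: [0↦2, 1↦3, 2↦5, 3↦2, 4↦2, 5↦6, 6↦1]  zeros at y ∈ ∅
  x = 1: [0↦4, 1↦0, 2↦4, 3↦3, 4↦5, 5↦4, 6↦1]  zeros at y ∈ {1}
  x = 2: [0↦2, 1↦2, 2↦3, 3↦6, 4↦5, 5↦1, 6↦2]  zeros at y ∈ ∅
  x = 3: [0↦1, 1↦0, 2↦0, 3↦2, 4↦0, 5↦2, 6↦2]  zeros at y ∈ {1, 2, 4}
  x = 4: [0↦6, 1↦6, 2↦0, 3↦3, 4↦2, 5↦5, 6↦6]  zeros at y ∈ {2}
  x = 5: [0↦1, 1↦4, 2↦1, 3↦0, 4↦2, 5↦1, 6↦5]  zeros at y ∈ {3}
  x = 6: [0↦5, 1↦6, 2↦1, 3↦5, 4↦5, 5↦2, 6↦4]  zeros at y ∈ ∅
Collecting zeros: affine points = {(1, 1), (3, 1), (3, 2), (3, 4), (4, 2), (5, 3)}.
Total count |C(F_7)_aff| = 6.


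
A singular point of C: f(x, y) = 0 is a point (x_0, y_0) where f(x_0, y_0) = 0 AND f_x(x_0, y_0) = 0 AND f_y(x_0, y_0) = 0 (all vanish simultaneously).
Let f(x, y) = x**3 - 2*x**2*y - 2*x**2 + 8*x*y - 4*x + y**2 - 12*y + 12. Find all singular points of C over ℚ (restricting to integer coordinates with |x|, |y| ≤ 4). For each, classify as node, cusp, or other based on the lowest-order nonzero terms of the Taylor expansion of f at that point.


Singular points: {(2, 2)}; classification: cusp.

Compute partial derivatives:
  f_x = 3*x**2 - 4*x*y - 4*x + 8*y - 4.
  f_y = -2*x**2 + 8*x + 2*y - 12.
Scan x_0 ∈ {−4, ..., 4}. For each x_0, f_y(x_0, y) is a polynomial in y; find its integer roots y ∈ {−4, ..., 4}, then test f_x and f at those candidates.
  x = -4: f_y(-4, y) = 2*y - 76; no integer root y with |y| ≤ 4.
  x = -3: f_y(-3, y) = 2*y - 54; no integer root y with |y| ≤ 4.
  x = -2: f_y(-2, y) = 2*y - 36; no integer root y with |y| ≤ 4.
  x = -1: f_y(-1, y) = 2*y - 22; no integer root y with |y| ≤ 4.
  x = 0: f_y(0, y) = 2*y - 12; no integer root y with |y| ≤ 4.
  x = 1: f_y(1, y) = 2*y - 6; vanishes at y ∈ {3}. (1, 3): f_x = 7 ≠ 0.
  x = 2: f_y(2, y) = 2*y - 4; vanishes at y ∈ {2}. (2, 2): f_x = 0, f = 0 — SINGULAR.
  x = 3: f_y(3, y) = 2*y - 6; vanishes at y ∈ {3}. (3, 3): f_x = -1 ≠ 0.
  x = 4: f_y(4, y) = 2*y - 12; no integer root y with |y| ≤ 4.
Only singular point on the grid: (2, 2).
Classify: substitute x = 2 + u, y = 2 + v and expand: f = u**3 - 2*u**2*v + v**2.
No constant or linear terms (consistent with a singular point). Quadratic part: v**2. Cubic part: u**3 - 2*u**2*v.
The quadratic part v**2 is a perfect square, so there is a single (double) tangent line v = 0, i.e. y = 2. Restricting the cubic part to that line (v = 0) leaves u**3 ≠ 0, so f is not divisible by v and the branch is v² ≈ -u**3 to lowest order — this is a cusp.
Classification: cusp.


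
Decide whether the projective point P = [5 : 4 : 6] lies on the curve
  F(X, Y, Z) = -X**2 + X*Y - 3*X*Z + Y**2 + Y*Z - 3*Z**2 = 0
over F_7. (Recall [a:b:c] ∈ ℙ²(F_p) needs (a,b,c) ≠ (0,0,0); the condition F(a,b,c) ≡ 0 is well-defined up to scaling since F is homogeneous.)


F(5,4,6) ≡ 5 (mod 7); P is NOT on the curve.

Evaluate F(5, 4, 6) term-by-term (mod 7).
  -X**2 ↦ -1·25·1·1 = -25
  X*Y ↦ 1·5·4·1 = 20
  -3*X*Z ↦ -3·5·1·6 = -90
  Y**2 ↦ 1·1·16·1 = 16
  Y*Z ↦ 1·1·4·6 = 24
  -3*Z**2 ↦ -3·1·1·36 = -108
Sum: F(5, 4, 6) = (-25) + (20) + (-90) + (16) + (24) + (-108) = -163.
Reducing mod 7: -163 ≡ 5 (mod 7).
Since F(a, b, c) ≡ 5 ≠ 0 (mod 7), P does NOT lie on the curve.


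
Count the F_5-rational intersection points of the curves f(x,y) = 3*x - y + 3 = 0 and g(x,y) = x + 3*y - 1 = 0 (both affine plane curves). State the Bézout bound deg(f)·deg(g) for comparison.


Common zeros: ∅; count = 0; Bézout bound = 1.

deg(f) = 1, deg(g) = 1, so Bézout bound = 1.
Scan x ∈ F_5. For each x, list the y ∈ F_5 with f(x, y) ≡ 0 and those with g(x, y) ≡ 0 (mod 5); the common zeros in that column are the intersection.
  x = 0: f ≡ 0 at y ∈ {3}; g ≡ 0 at y ∈ {2}; common: ∅.
  x = 1: f ≡ 0 at y ∈ {1}; g ≡ 0 at y ∈ {0}; common: ∅.
  x = 2: f ≡ 0 at y ∈ {4}; g ≡ 0 at y ∈ {3}; common: ∅.
  x = 3: f ≡ 0 at y ∈ {2}; g ≡ 0 at y ∈ {1}; common: ∅.
  x = 4: f ≡ 0 at y ∈ {0}; g ≡ 0 at y ∈ {4}; common: ∅.
Collecting: common zeros = ∅, so the count is 0.
Comparison with the Bézout bound: 0 ≤ 1 = deg(f)·deg(g), as expected for curves with no common component (the affine F_5-count falls short of the bound because intersections may lie at infinity, over extension fields, or carry multiplicity).


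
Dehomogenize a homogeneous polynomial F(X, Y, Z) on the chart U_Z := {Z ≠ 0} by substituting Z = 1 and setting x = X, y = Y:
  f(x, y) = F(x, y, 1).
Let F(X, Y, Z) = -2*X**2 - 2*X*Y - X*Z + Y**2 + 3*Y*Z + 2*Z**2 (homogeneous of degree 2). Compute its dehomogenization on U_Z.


f(x, y) = -2*x**2 - 2*x*y - x + y**2 + 3*y + 2

On U_Z we set Z = 1. Each monomial c·X^i·Y^j·Z^k in F becomes c·x^i·y^j·1^k = c·x^i·y^j.
Substituting Z = 1: F(X, Y, 1) = -2*x**2 - 2*x*y - x + y**2 + 3*y + 2.
Note: deg(f) ≤ deg(F) = 2; strict inequality happens when F is divisible by Z (lost terms).


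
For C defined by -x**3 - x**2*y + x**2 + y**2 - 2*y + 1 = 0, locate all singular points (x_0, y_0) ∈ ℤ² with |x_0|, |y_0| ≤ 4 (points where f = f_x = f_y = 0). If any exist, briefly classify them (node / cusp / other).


Singular points: {(0, 1)}; classification: cusp.

Compute partial derivatives:
  f_x = -3*x**2 - 2*x*y + 2*x.
  f_y = -x**2 + 2*y - 2.
Scan x_0 ∈ {−4, ..., 4}. For each x_0, f_y(x_0, y) is a polynomial in y; find its integer roots y ∈ {−4, ..., 4}, then test f_x and f at those candidates.
  x = -4: f_y(-4, y) = 2*y - 18; no integer root y with |y| ≤ 4.
  x = -3: f_y(-3, y) = 2*y - 11; no integer root y with |y| ≤ 4.
  x = -2: f_y(-2, y) = 2*y - 6; vanishes at y ∈ {3}. (-2, 3): f_x = -4 ≠ 0.
  x = -1: f_y(-1, y) = 2*y - 3; no integer root y with |y| ≤ 4.
  x = 0: f_y(0, y) = 2*y - 2; vanishes at y ∈ {1}. (0, 1): f_x = 0, f = 0 — SINGULAR.
  x = 1: f_y(1, y) = 2*y - 3; no integer root y with |y| ≤ 4.
  x = 2: f_y(2, y) = 2*y - 6; vanishes at y ∈ {3}. (2, 3): f_x = -20 ≠ 0.
  x = 3: f_y(3, y) = 2*y - 11; no integer root y with |y| ≤ 4.
  x = 4: f_y(4, y) = 2*y - 18; no integer root y with |y| ≤ 4.
Only singular point on the grid: (0, 1).
Classify: substitute x = 0 + u, y = 1 + v and expand: f = -u**3 - u**2*v + v**2.
No constant or linear terms (consistent with a singular point). Quadratic part: v**2. Cubic part: -u**3 - u**2*v.
The quadratic part v**2 is a perfect square, so there is a single (double) tangent line v = 0, i.e. y = 1. Restricting the cubic part to that line (v = 0) leaves -u**3 ≠ 0, so f is not divisible by v and the branch is v² ≈ u**3 to lowest order — this is a cusp.
Classification: cusp.


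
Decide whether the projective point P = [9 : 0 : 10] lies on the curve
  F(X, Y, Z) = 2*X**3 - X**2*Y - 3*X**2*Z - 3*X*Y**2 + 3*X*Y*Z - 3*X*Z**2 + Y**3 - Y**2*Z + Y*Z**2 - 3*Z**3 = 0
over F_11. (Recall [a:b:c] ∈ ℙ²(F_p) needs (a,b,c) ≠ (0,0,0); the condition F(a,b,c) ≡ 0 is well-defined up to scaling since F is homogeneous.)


F(9,0,10) ≡ 5 (mod 11); P is NOT on the curve.

Evaluate F(9, 0, 10) term-by-term (mod 11).
  2*X**3 ↦ 2·729·1·1 = 1458
  -X**2*Y ↦ -1·81·0·1 = 0
  -3*X**2*Z ↦ -3·81·1·10 = -2430
  -3*X*Y**2 ↦ -3·9·0·1 = 0
  3*X*Y*Z ↦ 3·9·0·10 = 0
  -3*X*Z**2 ↦ -3·9·1·100 = -2700
  Y**3 ↦ 1·1·0·1 = 0
  -Y**2*Z ↦ -1·1·0·10 = 0
  Y*Z**2 ↦ 1·1·0·100 = 0
  -3*Z**3 ↦ -3·1·1·1000 = -3000
Sum: F(9, 0, 10) = (1458) + (0) + (-2430) + (0) + (0) + (-2700) + (0) + (0) + (0) + (-3000) = -6672.
Reducing mod 11: -6672 ≡ 5 (mod 11).
Since F(a, b, c) ≡ 5 ≠ 0 (mod 11), P does NOT lie on the curve.


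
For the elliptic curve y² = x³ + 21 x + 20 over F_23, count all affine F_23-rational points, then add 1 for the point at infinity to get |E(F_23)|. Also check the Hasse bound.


Affine points = {(2, 1), (2, 22), (3, 8), (3, 15), (7, 2), (7, 21), (9, 8), (9, 15), (11, 8), (11, 15), (13, 11), (13, 12), (16, 6), (16, 17), (17, 0), (21, 4), (21, 19)}; affine count = 17; |E(F_23)| = 18.

Discriminant check: Δ ∝ 4a³ + 27b² = 4·21³ + 27·20² = 4·9261 + 27·400 ≡ 4 (mod 23). Nonzero ⇒ E is nonsingular.
For each x ∈ F_23, compute rhs = x³ + 21·x + 20 mod 23, then count y ∈ F_23 with y² ≡ rhs.
  x = 0: rhs = 20, matching y values: none (0 points).
  x = 1: rhs = 19, matching y values: none (0 points).
  x = 2: rhs = 1, matching y values: 1, 22 (2 points).
  x = 3: rhs = 18, matching y values: 8, 15 (2 points).
  x = 4: rhs = 7, matching y values: none (0 points).
  x = 5: rhs = 20, matching y values: none (0 points).
  x = 6: rhs = 17, matching y values: none (0 points).
  x = 7: rhs = 4, matching y values: 2, 21 (2 points).
  x = 8: rhs = 10, matching y values: none (0 points).
  x = 9: rhs = 18, matching y values: 8, 15 (2 points).
  x = 10: rhs = 11, matching y values: none (0 points).
  x = 11: rhs = 18, matching y values: 8, 15 (2 points).
  x = 12: rhs = 22, matching y values: none (0 points).
  x = 13: rhs = 6, matching y values: 11, 12 (2 points).
  x = 14: rhs = 22, matching y values: none (0 points).
  x = 15: rhs = 7, matching y values: none (0 points).
  x = 16: rhs = 13, matching y values: 6, 17 (2 points).
  x = 17: rhs = 0, matching y values: 0 (1 points).
  x = 18: rhs = 20, matching y values: none (0 points).
  x = 19: rhs = 10, matching y values: none (0 points).
  x = 20: rhs = 22, matching y values: none (0 points).
  x = 21: rhs = 16, matching y values: 4, 19 (2 points).
  x = 22: rhs = 21, matching y values: none (0 points).
Total affine count: 17.
Full point count |E(F_23)| = 17 + 1 = 18.
Hasse bound: |18 − (23+1)| = |-6| = 6 ≤ 2√23 ≈ 9.5917 ✓.


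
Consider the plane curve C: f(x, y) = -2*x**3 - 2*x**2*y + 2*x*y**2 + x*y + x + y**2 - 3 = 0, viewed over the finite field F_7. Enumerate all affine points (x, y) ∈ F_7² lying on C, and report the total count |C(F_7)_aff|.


Affine F_7-points: {(1, 6), (3, 2), (4, 2), (4, 5), (5, 2), (5, 4), (6, 5), (6, 6)}; count = 8.

For each of the 49 pairs (x, y) ∈ F_7², evaluate f(x, y) mod 7. Record the zeros.
  x = 0: [0↦4, 1↦5, 2↦1, 3↦6, 4↦6, 5↦1, 6↦5]  zeros at y ∈ ∅
  x = 1: [0↦3, 1↦5, 2↦6, 3↦6, 4↦5, 5↦3, 6↦0]  zeros at y ∈ {6}
  x = 2: [0↦4, 1↦3, 2↦5, 3↦3, 4↦4, 5↦1, 6↦1]  zeros at y ∈ ∅
  x = 3: [0↦2, 1↦1, 2↦0, 3↦6, 4↦5, 5↦4, 6↦3]  zeros at y ∈ {2}
  x = 4: [0↦6, 1↦1, 2↦0, 3↦3, 4↦3, 5↦0, 6↦1]  zeros at y ∈ {2, 5}
  x = 5: [0↦4, 1↦5, 2↦0, 3↦3, 4↦0, 5↦5, 6↦4]  zeros at y ∈ {2, 4}
  x = 6: [0↦5, 1↦1, 2↦2, 3↦1, 4↦5, 5↦0, 6↦0]  zeros at y ∈ {5, 6}
Collecting zeros: affine points = {(1, 6), (3, 2), (4, 2), (4, 5), (5, 2), (5, 4), (6, 5), (6, 6)}.
Total count |C(F_7)_aff| = 8.


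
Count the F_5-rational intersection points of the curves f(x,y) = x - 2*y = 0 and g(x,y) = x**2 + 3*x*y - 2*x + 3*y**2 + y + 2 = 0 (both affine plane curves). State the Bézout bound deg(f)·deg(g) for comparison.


Common zeros: {(1, 3)}; count = 1; Bézout bound = 2.

deg(f) = 1, deg(g) = 2, so Bézout bound = 2.
Scan x ∈ F_5. For each x, list the y ∈ F_5 with f(x, y) ≡ 0 and those with g(x, y) ≡ 0 (mod 5); the common zeros in that column are the intersection.
  x = 0: f ≡ 0 at y ∈ {0}; g ≡ 0 at y ∈ ∅; common: ∅.
  x = 1: f ≡ 0 at y ∈ {3}; g ≡ 0 at y ∈ {3, 4}; common: {3}.
  x = 2: f ≡ 0 at y ∈ {1}; g ≡ 0 at y ∈ {3}; common: ∅.
  x = 3: f ≡ 0 at y ∈ {4}; g ≡ 0 at y ∈ {0}; common: ∅.
  x = 4: f ≡ 0 at y ∈ {2}; g ≡ 0 at y ∈ {0, 4}; common: ∅.
Collecting: common zeros = {(1, 3)}, so the count is 1.
Comparison with the Bézout bound: 1 ≤ 2 = deg(f)·deg(g), as expected for curves with no common component (the affine F_5-count falls short of the bound because intersections may lie at infinity, over extension fields, or carry multiplicity).


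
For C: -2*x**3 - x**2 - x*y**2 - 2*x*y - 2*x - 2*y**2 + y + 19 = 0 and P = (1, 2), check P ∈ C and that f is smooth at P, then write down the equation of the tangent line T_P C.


Tangent line at P: -18*x - 13*y + 44 = 0.

Step 1: f(1, 2) = 0, so P lies on C.
Step 2: partial derivatives
  f_x(x, y) = -6*x**2 - 2*x - y**2 - 2*y - 2, f_y(x, y) = -2*x*y - 2*x - 4*y + 1.
  f_x(P) = -18, f_y(P) = -13 (gradient nonzero, so P is smooth).
Step 3: tangent line at P: -18·(x − 1) + -13·(y − 2) = 0.
Expanding: -18*x - 13*y + 44 = 0.


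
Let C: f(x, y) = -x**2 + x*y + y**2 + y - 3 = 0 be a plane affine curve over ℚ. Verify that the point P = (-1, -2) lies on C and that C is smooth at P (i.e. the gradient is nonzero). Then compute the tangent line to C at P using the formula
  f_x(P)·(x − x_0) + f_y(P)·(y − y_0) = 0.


Tangent line at P: -4*y - 8 = 0.

Step 1: f(-1, -2) = 0, so P lies on C.
Step 2: partial derivatives
  f_x(x, y) = -2*x + y, f_y(x, y) = x + 2*y + 1.
  f_x(P) = 0, f_y(P) = -4 (gradient nonzero, so P is smooth).
Step 3: tangent line at P: 0·(x − -1) + -4·(y − -2) = 0.
Expanding: -4*y - 8 = 0.


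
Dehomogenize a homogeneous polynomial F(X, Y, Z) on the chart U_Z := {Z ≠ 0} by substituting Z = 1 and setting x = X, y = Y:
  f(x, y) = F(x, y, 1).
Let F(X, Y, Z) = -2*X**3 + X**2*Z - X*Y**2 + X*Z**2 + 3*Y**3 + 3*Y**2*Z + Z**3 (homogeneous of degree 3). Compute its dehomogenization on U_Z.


f(x, y) = -2*x**3 + x**2 - x*y**2 + x + 3*y**3 + 3*y**2 + 1

On U_Z we set Z = 1. Each monomial c·X^i·Y^j·Z^k in F becomes c·x^i·y^j·1^k = c·x^i·y^j.
Substituting Z = 1: F(X, Y, 1) = -2*x**3 + x**2 - x*y**2 + x + 3*y**3 + 3*y**2 + 1.
Note: deg(f) ≤ deg(F) = 3; strict inequality happens when F is divisible by Z (lost terms).


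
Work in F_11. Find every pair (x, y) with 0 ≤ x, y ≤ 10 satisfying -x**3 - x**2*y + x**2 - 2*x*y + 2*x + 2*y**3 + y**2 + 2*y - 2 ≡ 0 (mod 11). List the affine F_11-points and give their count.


Affine F_11-points: {(0, 2), (1, 0), (1, 6), (1, 10), (3, 9), (4, 2), (4, 7), (6, 2), (6, 6), (6, 8), (8, 3), (9, 1), (10, 4), (10, 6)}; count = 14.

For each of the 121 pairs (x, y) ∈ F_11², evaluate f(x, y) mod 11. Record the zeros.
  x = 0: [0↦9, 1↦3, 2↦0, 3↦1, 4↦7, 5↦8, 6↦5, 7↦10, 8↦2, 9↦4, 10↦6]  zeros at y ∈ {2}
  x = 1: [0↦0, 1↦2, 2↦7, 3↦5, 4↦8, 5↦6, 6↦0, 7↦2, 8↦2, 9↦1, 10↦0]  zeros at y ∈ {0, 6, 10}
  x = 2: [0↦9, 1↦6, 2↦6, 3↦10, 4↦8, 5↦1, 6↦1, 7↦9, 8↦4, 9↦9, 10↦3]  zeros at y ∈ ∅
  x = 3: [0↦8, 1↦9, 2↦2, 3↦10, 4↦1, 5↦9, 6↦2, 7↦3, 8↦2, 9↦0, 10↦9]  zeros at y ∈ {9}
  x = 4: [0↦2, 1↦5, 2↦0, 3↦10, 4↦3, 5↦2, 6↦8, 7↦0, 8↦1, 9↦1, 10↦1]  zeros at y ∈ {2, 7}
  x = 5: [0↦7, 1↦10, 2↦5, 3↦4, 4↦8, 5↦7, 6↦2, 7↦5, 8↦6, 9↦6, 10↦6]  zeros at y ∈ ∅
  x = 6: [0↦6, 1↦7, 2↦0, 3↦8, 4↦10, 5↦7, 6↦0, 7↦1, 8↦0, 9↦9, 10↦7]  zeros at y ∈ {2, 6, 8}
  x = 7: [0↦4, 1↦1, 2↦1, 3↦5, 4↦3, 5↦7, 6↦7, 7↦4, 8↦10, 9↦4, 10↦9]  zeros at y ∈ ∅
  x = 8: [0↦6, 1↦8, 2↦2, 3↦0, 4↦3, 5↦1, 6↦6, 7↦8, 8↦8, 9↦7, 10↦6]  zeros at y ∈ {3}
  x = 9: [0↦6, 1↦0, 2↦8, 3↦9, 4↦4, 5↦5, 6↦2, 7↦7, 8↦10, 9↦1, 10↦3]  zeros at y ∈ {1}
  x = 10: [0↦9, 1↦4, 2↦2, 3↦4, 4↦0, 5↦2, 6↦0, 7↦6, 8↦10, 9↦2, 10↦5]  zeros at y ∈ {4, 6}
Collecting zeros: affine points = {(0, 2), (1, 0), (1, 6), (1, 10), (3, 9), (4, 2), (4, 7), (6, 2), (6, 6), (6, 8), (8, 3), (9, 1), (10, 4), (10, 6)}.
Total count |C(F_11)_aff| = 14.
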